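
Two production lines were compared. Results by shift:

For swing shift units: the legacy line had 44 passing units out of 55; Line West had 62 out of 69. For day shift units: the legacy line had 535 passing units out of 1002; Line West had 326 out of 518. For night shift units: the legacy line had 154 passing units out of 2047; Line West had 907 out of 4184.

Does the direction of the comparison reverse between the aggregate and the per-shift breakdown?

No

Swing shift: the legacy line 44/55 = 80.0%, Line West 62/69 = 89.9% → Line West
Day shift: the legacy line 535/1002 = 53.4%, Line West 326/518 = 62.9% → Line West
Night shift: the legacy line 154/2047 = 7.5%, Line West 907/4184 = 21.7% → Line West
Overall: the legacy line 733/3104 = 23.6%, Line West 1295/4771 = 27.1% → Line West
Line West wins overall and in every shift group — no reversal.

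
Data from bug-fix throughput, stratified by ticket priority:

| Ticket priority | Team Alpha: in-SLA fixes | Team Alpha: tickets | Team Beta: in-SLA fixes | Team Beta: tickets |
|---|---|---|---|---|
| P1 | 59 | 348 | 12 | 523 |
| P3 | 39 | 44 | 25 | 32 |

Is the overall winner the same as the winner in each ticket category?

P1: Team Alpha 59/348 = 17.0%, Team Beta 12/523 = 2.3% → Team Alpha
P3: Team Alpha 39/44 = 88.6%, Team Beta 25/32 = 78.1% → Team Alpha
Overall: Team Alpha 98/392 = 25.0%, Team Beta 37/555 = 6.7% → Team Alpha
Team Alpha wins overall and in every ticket group — no reversal.

Yes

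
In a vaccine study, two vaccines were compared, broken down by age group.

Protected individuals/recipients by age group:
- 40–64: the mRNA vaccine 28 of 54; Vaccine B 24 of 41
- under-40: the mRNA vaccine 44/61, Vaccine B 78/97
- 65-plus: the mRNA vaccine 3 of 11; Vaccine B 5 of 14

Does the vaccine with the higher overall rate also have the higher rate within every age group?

Yes

40–64: the mRNA vaccine 28/54 = 51.9%, Vaccine B 24/41 = 58.5% → Vaccine B
Under-40: the mRNA vaccine 44/61 = 72.1%, Vaccine B 78/97 = 80.4% → Vaccine B
65-plus: the mRNA vaccine 3/11 = 27.3%, Vaccine B 5/14 = 35.7% → Vaccine B
Overall: the mRNA vaccine 75/126 = 59.5%, Vaccine B 107/152 = 70.4% → Vaccine B
Vaccine B wins overall and in every age group — no reversal.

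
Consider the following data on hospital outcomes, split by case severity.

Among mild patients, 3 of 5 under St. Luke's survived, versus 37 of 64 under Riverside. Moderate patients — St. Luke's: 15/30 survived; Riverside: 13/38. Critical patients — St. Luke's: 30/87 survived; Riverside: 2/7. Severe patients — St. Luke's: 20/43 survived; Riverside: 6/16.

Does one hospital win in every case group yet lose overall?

Yes

Mild: St. Luke's 3/5 = 60.0%, Riverside 37/64 = 57.8% → St. Luke's
Moderate: St. Luke's 15/30 = 50.0%, Riverside 13/38 = 34.2% → St. Luke's
Critical: St. Luke's 30/87 = 34.5%, Riverside 2/7 = 28.6% → St. Luke's
Severe: St. Luke's 20/43 = 46.5%, Riverside 6/16 = 37.5% → St. Luke's
Overall: St. Luke's 68/165 = 41.2%, Riverside 58/125 = 46.4% → Riverside
St. Luke's wins each case group but Riverside wins overall — the comparison reverses. St. Luke's's patients skew toward critical, which has a lower base rate.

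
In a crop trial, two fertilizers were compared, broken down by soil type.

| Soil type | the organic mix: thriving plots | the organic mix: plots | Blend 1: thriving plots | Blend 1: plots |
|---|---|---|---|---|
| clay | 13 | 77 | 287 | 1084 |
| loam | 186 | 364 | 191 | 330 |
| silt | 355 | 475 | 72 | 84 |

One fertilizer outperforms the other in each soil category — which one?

Clay: the organic mix 13/77 = 16.9%, Blend 1 287/1084 = 26.5% → Blend 1
Loam: the organic mix 186/364 = 51.1%, Blend 1 191/330 = 57.9% → Blend 1
Silt: the organic mix 355/475 = 74.7%, Blend 1 72/84 = 85.7% → Blend 1
Blend 1 has the higher rate in all 3 groups.

Blend 1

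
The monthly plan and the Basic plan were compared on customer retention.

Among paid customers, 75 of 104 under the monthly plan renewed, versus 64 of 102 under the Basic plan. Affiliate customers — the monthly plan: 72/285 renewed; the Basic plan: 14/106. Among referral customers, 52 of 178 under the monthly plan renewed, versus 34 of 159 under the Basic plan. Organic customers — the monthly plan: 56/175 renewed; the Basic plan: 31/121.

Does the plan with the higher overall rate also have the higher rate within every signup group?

Yes

Paid: the monthly plan 75/104 = 72.1%, the Basic plan 64/102 = 62.7% → the monthly plan
Affiliate: the monthly plan 72/285 = 25.3%, the Basic plan 14/106 = 13.2% → the monthly plan
Referral: the monthly plan 52/178 = 29.2%, the Basic plan 34/159 = 21.4% → the monthly plan
Organic: the monthly plan 56/175 = 32.0%, the Basic plan 31/121 = 25.6% → the monthly plan
Overall: the monthly plan 255/742 = 34.4%, the Basic plan 143/488 = 29.3% → the monthly plan
The monthly plan wins overall and in every signup group — no reversal.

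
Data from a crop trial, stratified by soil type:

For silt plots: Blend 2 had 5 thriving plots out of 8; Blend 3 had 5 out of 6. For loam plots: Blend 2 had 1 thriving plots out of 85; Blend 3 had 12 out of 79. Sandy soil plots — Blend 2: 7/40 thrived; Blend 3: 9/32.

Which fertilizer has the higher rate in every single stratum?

Blend 3

Silt: Blend 2 5/8 = 62.5%, Blend 3 5/6 = 83.3% → Blend 3
Loam: Blend 2 1/85 = 1.2%, Blend 3 12/79 = 15.2% → Blend 3
Sandy soil: Blend 2 7/40 = 17.5%, Blend 3 9/32 = 28.1% → Blend 3
Blend 3 has the higher rate in all 3 groups.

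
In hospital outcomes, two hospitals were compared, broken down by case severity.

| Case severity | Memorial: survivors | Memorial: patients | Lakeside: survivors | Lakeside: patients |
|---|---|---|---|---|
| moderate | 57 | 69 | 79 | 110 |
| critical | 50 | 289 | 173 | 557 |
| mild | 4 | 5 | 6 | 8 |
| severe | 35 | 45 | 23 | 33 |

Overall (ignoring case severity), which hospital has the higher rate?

Lakeside

Moderate: Memorial 57/69 = 82.6%, Lakeside 79/110 = 71.8% → Memorial
Critical: Memorial 50/289 = 17.3%, Lakeside 173/557 = 31.1% → Lakeside
Mild: Memorial 4/5 = 80.0%, Lakeside 6/8 = 75.0% → Memorial
Severe: Memorial 35/45 = 77.8%, Lakeside 23/33 = 69.7% → Memorial
Overall: Memorial 146/408 = 35.8%, Lakeside 281/708 = 39.7% → Lakeside
(Neither sweeps every case group, but Lakeside has the higher pooled rate.)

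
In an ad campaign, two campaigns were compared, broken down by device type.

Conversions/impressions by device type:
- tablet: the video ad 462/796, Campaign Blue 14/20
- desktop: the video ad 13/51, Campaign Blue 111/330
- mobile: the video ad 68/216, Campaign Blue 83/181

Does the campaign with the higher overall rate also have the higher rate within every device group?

No

Tablet: the video ad 462/796 = 58.0%, Campaign Blue 14/20 = 70.0% → Campaign Blue
Desktop: the video ad 13/51 = 25.5%, Campaign Blue 111/330 = 33.6% → Campaign Blue
Mobile: the video ad 68/216 = 31.5%, Campaign Blue 83/181 = 45.9% → Campaign Blue
Overall: the video ad 543/1063 = 51.1%, Campaign Blue 208/531 = 39.2% → the video ad
Campaign Blue wins each device group but the video ad wins overall — the comparison reverses. Campaign Blue's impressions skew toward desktop, which has a lower base rate.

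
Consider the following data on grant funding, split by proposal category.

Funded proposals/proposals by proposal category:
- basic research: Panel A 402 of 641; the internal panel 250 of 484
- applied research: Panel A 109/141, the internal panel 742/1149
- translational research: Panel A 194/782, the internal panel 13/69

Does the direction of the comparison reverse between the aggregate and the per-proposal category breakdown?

Yes

Basic research: Panel A 402/641 = 62.7%, the internal panel 250/484 = 51.7% → Panel A
Applied research: Panel A 109/141 = 77.3%, the internal panel 742/1149 = 64.6% → Panel A
Translational research: Panel A 194/782 = 24.8%, the internal panel 13/69 = 18.8% → Panel A
Overall: Panel A 705/1564 = 45.1%, the internal panel 1005/1702 = 59.0% → the internal panel
Panel A wins each proposal group but the internal panel wins overall — the comparison reverses. Panel A's proposals skew toward translational research, which has a lower base rate.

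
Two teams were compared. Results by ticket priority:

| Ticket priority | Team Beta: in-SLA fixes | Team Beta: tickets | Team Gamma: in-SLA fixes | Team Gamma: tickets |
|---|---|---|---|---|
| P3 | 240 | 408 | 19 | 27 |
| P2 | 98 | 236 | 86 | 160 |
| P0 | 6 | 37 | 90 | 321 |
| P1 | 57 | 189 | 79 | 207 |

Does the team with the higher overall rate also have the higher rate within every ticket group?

P3: Team Beta 240/408 = 58.8%, Team Gamma 19/27 = 70.4% → Team Gamma
P2: Team Beta 98/236 = 41.5%, Team Gamma 86/160 = 53.8% → Team Gamma
P0: Team Beta 6/37 = 16.2%, Team Gamma 90/321 = 28.0% → Team Gamma
P1: Team Beta 57/189 = 30.2%, Team Gamma 79/207 = 38.2% → Team Gamma
Overall: Team Beta 401/870 = 46.1%, Team Gamma 274/715 = 38.3% → Team Beta
Team Gamma wins each ticket group but Team Beta wins overall — the comparison reverses. Team Gamma's tickets skew toward P0, which has a lower base rate.

No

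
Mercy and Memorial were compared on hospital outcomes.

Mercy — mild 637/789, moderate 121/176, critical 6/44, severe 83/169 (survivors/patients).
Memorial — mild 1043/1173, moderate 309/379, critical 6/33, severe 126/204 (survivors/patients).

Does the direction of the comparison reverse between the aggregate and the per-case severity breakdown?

Mild: Mercy 637/789 = 80.7%, Memorial 1043/1173 = 88.9% → Memorial
Moderate: Mercy 121/176 = 68.8%, Memorial 309/379 = 81.5% → Memorial
Critical: Mercy 6/44 = 13.6%, Memorial 6/33 = 18.2% → Memorial
Severe: Mercy 83/169 = 49.1%, Memorial 126/204 = 61.8% → Memorial
Overall: Mercy 847/1178 = 71.9%, Memorial 1484/1789 = 83.0% → Memorial
Memorial wins overall and in every case group — no reversal.

No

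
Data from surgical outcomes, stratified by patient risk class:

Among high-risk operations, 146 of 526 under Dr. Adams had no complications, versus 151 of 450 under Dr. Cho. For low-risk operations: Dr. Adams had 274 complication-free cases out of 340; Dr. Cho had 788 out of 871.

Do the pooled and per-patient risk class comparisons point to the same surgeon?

High-risk: Dr. Adams 146/526 = 27.8%, Dr. Cho 151/450 = 33.6% → Dr. Cho
Low-risk: Dr. Adams 274/340 = 80.6%, Dr. Cho 788/871 = 90.5% → Dr. Cho
Overall: Dr. Adams 420/866 = 48.5%, Dr. Cho 939/1321 = 71.1% → Dr. Cho
Dr. Cho wins overall and in every patient risk group — no reversal.

Yes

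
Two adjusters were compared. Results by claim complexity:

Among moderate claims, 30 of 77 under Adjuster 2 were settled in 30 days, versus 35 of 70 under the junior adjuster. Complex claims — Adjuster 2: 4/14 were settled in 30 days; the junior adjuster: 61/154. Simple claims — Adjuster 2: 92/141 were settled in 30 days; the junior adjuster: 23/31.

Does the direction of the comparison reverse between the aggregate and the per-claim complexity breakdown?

Moderate: Adjuster 2 30/77 = 39.0%, the junior adjuster 35/70 = 50.0% → the junior adjuster
Complex: Adjuster 2 4/14 = 28.6%, the junior adjuster 61/154 = 39.6% → the junior adjuster
Simple: Adjuster 2 92/141 = 65.2%, the junior adjuster 23/31 = 74.2% → the junior adjuster
Overall: Adjuster 2 126/232 = 54.3%, the junior adjuster 119/255 = 46.7% → Adjuster 2
The junior adjuster wins each claim group but Adjuster 2 wins overall — the comparison reverses. The junior adjuster's claims skew toward complex, which has a lower base rate.

Yes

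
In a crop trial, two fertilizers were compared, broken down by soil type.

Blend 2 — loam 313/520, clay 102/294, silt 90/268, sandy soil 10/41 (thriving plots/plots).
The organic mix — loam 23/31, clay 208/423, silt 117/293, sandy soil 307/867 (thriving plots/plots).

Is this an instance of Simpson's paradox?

Yes

Loam: Blend 2 313/520 = 60.2%, the organic mix 23/31 = 74.2% → the organic mix
Clay: Blend 2 102/294 = 34.7%, the organic mix 208/423 = 49.2% → the organic mix
Silt: Blend 2 90/268 = 33.6%, the organic mix 117/293 = 39.9% → the organic mix
Sandy soil: Blend 2 10/41 = 24.4%, the organic mix 307/867 = 35.4% → the organic mix
Overall: Blend 2 515/1123 = 45.9%, the organic mix 655/1614 = 40.6% → Blend 2
The organic mix wins each soil group but Blend 2 wins overall — the comparison reverses. The organic mix's plots skew toward sandy soil, which has a lower base rate.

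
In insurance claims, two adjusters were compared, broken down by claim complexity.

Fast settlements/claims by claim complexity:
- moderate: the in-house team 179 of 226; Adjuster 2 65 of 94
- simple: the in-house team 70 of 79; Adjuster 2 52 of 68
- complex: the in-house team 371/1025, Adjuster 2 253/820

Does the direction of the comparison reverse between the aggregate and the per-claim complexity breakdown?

No

Moderate: the in-house team 179/226 = 79.2%, Adjuster 2 65/94 = 69.1% → the in-house team
Simple: the in-house team 70/79 = 88.6%, Adjuster 2 52/68 = 76.5% → the in-house team
Complex: the in-house team 371/1025 = 36.2%, Adjuster 2 253/820 = 30.9% → the in-house team
Overall: the in-house team 620/1330 = 46.6%, Adjuster 2 370/982 = 37.7% → the in-house team
The in-house team wins overall and in every claim group — no reversal.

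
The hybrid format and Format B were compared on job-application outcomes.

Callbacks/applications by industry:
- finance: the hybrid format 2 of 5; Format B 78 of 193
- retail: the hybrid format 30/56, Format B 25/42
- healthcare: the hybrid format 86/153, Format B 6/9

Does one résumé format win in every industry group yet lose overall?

Finance: the hybrid format 2/5 = 40.0%, Format B 78/193 = 40.4% → Format B
Retail: the hybrid format 30/56 = 53.6%, Format B 25/42 = 59.5% → Format B
Healthcare: the hybrid format 86/153 = 56.2%, Format B 6/9 = 66.7% → Format B
Overall: the hybrid format 118/214 = 55.1%, Format B 109/244 = 44.7% → the hybrid format
Format B wins each industry group but the hybrid format wins overall — the comparison reverses. Format B's applications skew toward finance, which has a lower base rate.

Yes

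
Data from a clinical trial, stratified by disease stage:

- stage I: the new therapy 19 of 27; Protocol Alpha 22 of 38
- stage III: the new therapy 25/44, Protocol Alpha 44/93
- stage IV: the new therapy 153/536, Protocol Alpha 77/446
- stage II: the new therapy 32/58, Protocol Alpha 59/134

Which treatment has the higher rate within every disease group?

Stage I: the new therapy 19/27 = 70.4%, Protocol Alpha 22/38 = 57.9% → the new therapy
Stage III: the new therapy 25/44 = 56.8%, Protocol Alpha 44/93 = 47.3% → the new therapy
Stage IV: the new therapy 153/536 = 28.5%, Protocol Alpha 77/446 = 17.3% → the new therapy
Stage II: the new therapy 32/58 = 55.2%, Protocol Alpha 59/134 = 44.0% → the new therapy
The new therapy has the higher rate in all 4 groups.

the new therapy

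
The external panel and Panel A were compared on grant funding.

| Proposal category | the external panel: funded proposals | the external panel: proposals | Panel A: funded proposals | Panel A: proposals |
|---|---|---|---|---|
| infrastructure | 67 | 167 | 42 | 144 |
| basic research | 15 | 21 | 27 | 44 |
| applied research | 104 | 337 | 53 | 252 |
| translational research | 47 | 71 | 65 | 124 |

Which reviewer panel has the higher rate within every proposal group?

Infrastructure: the external panel 67/167 = 40.1%, Panel A 42/144 = 29.2% → the external panel
Basic research: the external panel 15/21 = 71.4%, Panel A 27/44 = 61.4% → the external panel
Applied research: the external panel 104/337 = 30.9%, Panel A 53/252 = 21.0% → the external panel
Translational research: the external panel 47/71 = 66.2%, Panel A 65/124 = 52.4% → the external panel
The external panel has the higher rate in all 4 groups.

the external panel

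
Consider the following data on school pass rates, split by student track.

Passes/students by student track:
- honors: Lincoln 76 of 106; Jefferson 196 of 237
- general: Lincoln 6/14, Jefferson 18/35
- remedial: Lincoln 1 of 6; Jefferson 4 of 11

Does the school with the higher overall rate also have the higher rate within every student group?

Yes

Honors: Lincoln 76/106 = 71.7%, Jefferson 196/237 = 82.7% → Jefferson
General: Lincoln 6/14 = 42.9%, Jefferson 18/35 = 51.4% → Jefferson
Remedial: Lincoln 1/6 = 16.7%, Jefferson 4/11 = 36.4% → Jefferson
Overall: Lincoln 83/126 = 65.9%, Jefferson 218/283 = 77.0% → Jefferson
Jefferson wins overall and in every student group — no reversal.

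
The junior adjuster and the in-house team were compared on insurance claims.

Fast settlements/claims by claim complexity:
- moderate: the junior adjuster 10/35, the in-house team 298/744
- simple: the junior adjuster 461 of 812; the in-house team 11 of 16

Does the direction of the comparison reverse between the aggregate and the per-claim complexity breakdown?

Yes

Moderate: the junior adjuster 10/35 = 28.6%, the in-house team 298/744 = 40.1% → the in-house team
Simple: the junior adjuster 461/812 = 56.8%, the in-house team 11/16 = 68.8% → the in-house team
Overall: the junior adjuster 471/847 = 55.6%, the in-house team 309/760 = 40.7% → the junior adjuster
The in-house team wins each claim group but the junior adjuster wins overall — the comparison reverses. The in-house team's claims skew toward moderate, which has a lower base rate.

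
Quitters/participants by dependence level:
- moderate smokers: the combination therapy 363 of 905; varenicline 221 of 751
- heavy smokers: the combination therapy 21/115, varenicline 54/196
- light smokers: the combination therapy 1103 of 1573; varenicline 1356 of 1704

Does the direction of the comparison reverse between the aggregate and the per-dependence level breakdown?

Moderate smokers: the combination therapy 363/905 = 40.1%, varenicline 221/751 = 29.4% → the combination therapy
Heavy smokers: the combination therapy 21/115 = 18.3%, varenicline 54/196 = 27.6% → varenicline
Light smokers: the combination therapy 1103/1573 = 70.1%, varenicline 1356/1704 = 79.6% → varenicline
Overall: the combination therapy 1487/2593 = 57.3%, varenicline 1631/2651 = 61.5% → varenicline
Neither sweeps: the combination therapy wins 1 of 3 groups, varenicline wins 2. Varenicline wins overall but not every group — no Simpson reversal.

No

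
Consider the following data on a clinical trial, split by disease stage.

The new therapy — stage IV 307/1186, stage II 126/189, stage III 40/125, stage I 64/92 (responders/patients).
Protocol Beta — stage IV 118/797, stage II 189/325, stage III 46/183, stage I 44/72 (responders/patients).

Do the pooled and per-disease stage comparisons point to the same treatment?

Stage IV: the new therapy 307/1186 = 25.9%, Protocol Beta 118/797 = 14.8% → the new therapy
Stage II: the new therapy 126/189 = 66.7%, Protocol Beta 189/325 = 58.2% → the new therapy
Stage III: the new therapy 40/125 = 32.0%, Protocol Beta 46/183 = 25.1% → the new therapy
Stage I: the new therapy 64/92 = 69.6%, Protocol Beta 44/72 = 61.1% → the new therapy
Overall: the new therapy 537/1592 = 33.7%, Protocol Beta 397/1377 = 28.8% → the new therapy
The new therapy wins overall and in every disease group — no reversal.

Yes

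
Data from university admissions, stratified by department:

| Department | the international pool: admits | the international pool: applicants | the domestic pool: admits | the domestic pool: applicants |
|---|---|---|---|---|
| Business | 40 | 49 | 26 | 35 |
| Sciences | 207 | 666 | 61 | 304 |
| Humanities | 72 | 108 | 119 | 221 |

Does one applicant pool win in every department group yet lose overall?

Business: the international pool 40/49 = 81.6%, the domestic pool 26/35 = 74.3% → the international pool
Sciences: the international pool 207/666 = 31.1%, the domestic pool 61/304 = 20.1% → the international pool
Humanities: the international pool 72/108 = 66.7%, the domestic pool 119/221 = 53.8% → the international pool
Overall: the international pool 319/823 = 38.8%, the domestic pool 206/560 = 36.8% → the international pool
The international pool wins overall and in every department group — no reversal.

No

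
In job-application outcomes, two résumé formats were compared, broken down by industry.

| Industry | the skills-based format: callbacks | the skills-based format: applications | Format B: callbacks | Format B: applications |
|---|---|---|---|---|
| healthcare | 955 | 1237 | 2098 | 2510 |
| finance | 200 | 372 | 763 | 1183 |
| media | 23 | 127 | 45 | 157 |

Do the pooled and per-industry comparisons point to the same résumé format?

Yes

Healthcare: the skills-based format 955/1237 = 77.2%, Format B 2098/2510 = 83.6% → Format B
Finance: the skills-based format 200/372 = 53.8%, Format B 763/1183 = 64.5% → Format B
Media: the skills-based format 23/127 = 18.1%, Format B 45/157 = 28.7% → Format B
Overall: the skills-based format 1178/1736 = 67.9%, Format B 2906/3850 = 75.5% → Format B
Format B wins overall and in every industry group — no reversal.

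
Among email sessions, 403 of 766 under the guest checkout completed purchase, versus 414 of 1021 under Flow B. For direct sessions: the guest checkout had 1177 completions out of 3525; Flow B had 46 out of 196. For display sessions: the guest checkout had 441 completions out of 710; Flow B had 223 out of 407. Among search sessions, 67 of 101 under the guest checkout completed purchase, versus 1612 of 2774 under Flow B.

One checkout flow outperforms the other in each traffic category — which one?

Email: the guest checkout 403/766 = 52.6%, Flow B 414/1021 = 40.5% → the guest checkout
Direct: the guest checkout 1177/3525 = 33.4%, Flow B 46/196 = 23.5% → the guest checkout
Display: the guest checkout 441/710 = 62.1%, Flow B 223/407 = 54.8% → the guest checkout
Search: the guest checkout 67/101 = 66.3%, Flow B 1612/2774 = 58.1% → the guest checkout
The guest checkout has the higher rate in all 4 groups.

the guest checkout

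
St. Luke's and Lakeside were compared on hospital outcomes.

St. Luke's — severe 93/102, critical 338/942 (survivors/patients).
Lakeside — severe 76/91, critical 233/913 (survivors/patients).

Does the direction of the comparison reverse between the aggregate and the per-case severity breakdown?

No

Severe: St. Luke's 93/102 = 91.2%, Lakeside 76/91 = 83.5% → St. Luke's
Critical: St. Luke's 338/942 = 35.9%, Lakeside 233/913 = 25.5% → St. Luke's
Overall: St. Luke's 431/1044 = 41.3%, Lakeside 309/1004 = 30.8% → St. Luke's
St. Luke's wins overall and in every case group — no reversal.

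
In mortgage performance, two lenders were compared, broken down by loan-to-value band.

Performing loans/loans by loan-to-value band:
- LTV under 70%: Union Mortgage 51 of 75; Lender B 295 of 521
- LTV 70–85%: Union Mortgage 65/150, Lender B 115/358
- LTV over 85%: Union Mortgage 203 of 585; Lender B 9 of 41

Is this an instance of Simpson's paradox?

Yes

LTV under 70%: Union Mortgage 51/75 = 68.0%, Lender B 295/521 = 56.6% → Union Mortgage
LTV 70–85%: Union Mortgage 65/150 = 43.3%, Lender B 115/358 = 32.1% → Union Mortgage
LTV over 85%: Union Mortgage 203/585 = 34.7%, Lender B 9/41 = 22.0% → Union Mortgage
Overall: Union Mortgage 319/810 = 39.4%, Lender B 419/920 = 45.5% → Lender B
Union Mortgage wins each loan-to-value group but Lender B wins overall — the comparison reverses. Union Mortgage's loans skew toward LTV over 85%, which has a lower base rate.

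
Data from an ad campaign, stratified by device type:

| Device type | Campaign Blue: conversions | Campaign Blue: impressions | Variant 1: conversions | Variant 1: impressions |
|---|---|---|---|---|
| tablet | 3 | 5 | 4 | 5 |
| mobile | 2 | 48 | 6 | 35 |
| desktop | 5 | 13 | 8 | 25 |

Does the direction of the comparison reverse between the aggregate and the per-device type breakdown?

No

Tablet: Campaign Blue 3/5 = 60.0%, Variant 1 4/5 = 80.0% → Variant 1
Mobile: Campaign Blue 2/48 = 4.2%, Variant 1 6/35 = 17.1% → Variant 1
Desktop: Campaign Blue 5/13 = 38.5%, Variant 1 8/25 = 32.0% → Campaign Blue
Overall: Campaign Blue 10/66 = 15.2%, Variant 1 18/65 = 27.7% → Variant 1
Neither sweeps: Campaign Blue wins 1 of 3 groups, Variant 1 wins 2. Variant 1 wins overall but not every group — no Simpson reversal.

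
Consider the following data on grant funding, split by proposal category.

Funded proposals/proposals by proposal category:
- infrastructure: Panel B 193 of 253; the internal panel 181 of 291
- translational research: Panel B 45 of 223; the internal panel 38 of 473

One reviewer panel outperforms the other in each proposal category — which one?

Infrastructure: Panel B 193/253 = 76.3%, the internal panel 181/291 = 62.2% → Panel B
Translational research: Panel B 45/223 = 20.2%, the internal panel 38/473 = 8.0% → Panel B
Panel B has the higher rate in both groups.

Panel B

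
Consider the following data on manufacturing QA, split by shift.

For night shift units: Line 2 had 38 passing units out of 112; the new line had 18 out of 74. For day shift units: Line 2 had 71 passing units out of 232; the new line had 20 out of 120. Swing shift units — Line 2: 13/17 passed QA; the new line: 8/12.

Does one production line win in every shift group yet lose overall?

Night shift: Line 2 38/112 = 33.9%, the new line 18/74 = 24.3% → Line 2
Day shift: Line 2 71/232 = 30.6%, the new line 20/120 = 16.7% → Line 2
Swing shift: Line 2 13/17 = 76.5%, the new line 8/12 = 66.7% → Line 2
Overall: Line 2 122/361 = 33.8%, the new line 46/206 = 22.3% → Line 2
Line 2 wins overall and in every shift group — no reversal.

No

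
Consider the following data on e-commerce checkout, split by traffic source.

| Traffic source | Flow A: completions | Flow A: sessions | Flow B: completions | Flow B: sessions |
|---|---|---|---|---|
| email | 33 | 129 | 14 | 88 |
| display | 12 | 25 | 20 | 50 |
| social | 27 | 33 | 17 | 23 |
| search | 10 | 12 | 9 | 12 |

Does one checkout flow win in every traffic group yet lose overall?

Email: Flow A 33/129 = 25.6%, Flow B 14/88 = 15.9% → Flow A
Display: Flow A 12/25 = 48.0%, Flow B 20/50 = 40.0% → Flow A
Social: Flow A 27/33 = 81.8%, Flow B 17/23 = 73.9% → Flow A
Search: Flow A 10/12 = 83.3%, Flow B 9/12 = 75.0% → Flow A
Overall: Flow A 82/199 = 41.2%, Flow B 60/173 = 34.7% → Flow A
Flow A wins overall and in every traffic group — no reversal.

No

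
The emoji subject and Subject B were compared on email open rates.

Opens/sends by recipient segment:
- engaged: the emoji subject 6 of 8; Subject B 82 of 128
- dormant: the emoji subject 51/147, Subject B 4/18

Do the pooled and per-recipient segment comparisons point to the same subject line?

Engaged: the emoji subject 6/8 = 75.0%, Subject B 82/128 = 64.1% → the emoji subject
Dormant: the emoji subject 51/147 = 34.7%, Subject B 4/18 = 22.2% → the emoji subject
Overall: the emoji subject 57/155 = 36.8%, Subject B 86/146 = 58.9% → Subject B
The emoji subject wins each recipient group but Subject B wins overall — the comparison reverses. The emoji subject's sends skew toward dormant, which has a lower base rate.

No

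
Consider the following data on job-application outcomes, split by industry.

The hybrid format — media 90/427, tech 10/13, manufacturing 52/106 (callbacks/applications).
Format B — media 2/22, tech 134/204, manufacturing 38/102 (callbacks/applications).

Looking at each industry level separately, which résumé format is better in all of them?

the hybrid format

Media: the hybrid format 90/427 = 21.1%, Format B 2/22 = 9.1% → the hybrid format
Tech: the hybrid format 10/13 = 76.9%, Format B 134/204 = 65.7% → the hybrid format
Manufacturing: the hybrid format 52/106 = 49.1%, Format B 38/102 = 37.3% → the hybrid format
The hybrid format has the higher rate in all 3 groups.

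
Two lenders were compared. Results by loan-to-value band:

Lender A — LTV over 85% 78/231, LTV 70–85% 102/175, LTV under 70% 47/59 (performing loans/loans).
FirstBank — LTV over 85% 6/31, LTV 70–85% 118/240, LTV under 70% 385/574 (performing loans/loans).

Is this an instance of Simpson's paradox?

Yes

LTV over 85%: Lender A 78/231 = 33.8%, FirstBank 6/31 = 19.4% → Lender A
LTV 70–85%: Lender A 102/175 = 58.3%, FirstBank 118/240 = 49.2% → Lender A
LTV under 70%: Lender A 47/59 = 79.7%, FirstBank 385/574 = 67.1% → Lender A
Overall: Lender A 227/465 = 48.8%, FirstBank 509/845 = 60.2% → FirstBank
Lender A wins each loan-to-value group but FirstBank wins overall — the comparison reverses. Lender A's loans skew toward LTV over 85%, which has a lower base rate.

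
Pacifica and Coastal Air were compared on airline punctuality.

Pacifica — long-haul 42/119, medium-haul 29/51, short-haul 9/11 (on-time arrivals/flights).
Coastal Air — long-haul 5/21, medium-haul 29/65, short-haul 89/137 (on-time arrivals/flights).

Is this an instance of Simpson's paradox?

Yes

Long-haul: Pacifica 42/119 = 35.3%, Coastal Air 5/21 = 23.8% → Pacifica
Medium-haul: Pacifica 29/51 = 56.9%, Coastal Air 29/65 = 44.6% → Pacifica
Short-haul: Pacifica 9/11 = 81.8%, Coastal Air 89/137 = 65.0% → Pacifica
Overall: Pacifica 80/181 = 44.2%, Coastal Air 123/223 = 55.2% → Coastal Air
Pacifica wins each route group but Coastal Air wins overall — the comparison reverses. Pacifica's flights skew toward long-haul, which has a lower base rate.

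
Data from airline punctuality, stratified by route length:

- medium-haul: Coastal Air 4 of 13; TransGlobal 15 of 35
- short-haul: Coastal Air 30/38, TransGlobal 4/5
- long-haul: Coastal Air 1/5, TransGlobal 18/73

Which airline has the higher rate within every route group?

TransGlobal

Medium-haul: Coastal Air 4/13 = 30.8%, TransGlobal 15/35 = 42.9% → TransGlobal
Short-haul: Coastal Air 30/38 = 78.9%, TransGlobal 4/5 = 80.0% → TransGlobal
Long-haul: Coastal Air 1/5 = 20.0%, TransGlobal 18/73 = 24.7% → TransGlobal
TransGlobal has the higher rate in all 3 groups.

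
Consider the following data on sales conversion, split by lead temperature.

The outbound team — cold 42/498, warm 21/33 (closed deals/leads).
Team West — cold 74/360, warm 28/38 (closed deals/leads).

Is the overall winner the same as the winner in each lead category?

Cold: the outbound team 42/498 = 8.4%, Team West 74/360 = 20.6% → Team West
Warm: the outbound team 21/33 = 63.6%, Team West 28/38 = 73.7% → Team West
Overall: the outbound team 63/531 = 11.9%, Team West 102/398 = 25.6% → Team West
Team West wins overall and in every lead group — no reversal.

Yes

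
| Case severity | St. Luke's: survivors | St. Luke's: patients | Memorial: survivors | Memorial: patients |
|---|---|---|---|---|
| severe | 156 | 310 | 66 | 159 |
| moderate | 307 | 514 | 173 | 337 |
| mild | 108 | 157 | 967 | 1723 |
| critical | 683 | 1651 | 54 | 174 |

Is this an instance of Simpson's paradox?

Severe: St. Luke's 156/310 = 50.3%, Memorial 66/159 = 41.5% → St. Luke's
Moderate: St. Luke's 307/514 = 59.7%, Memorial 173/337 = 51.3% → St. Luke's
Mild: St. Luke's 108/157 = 68.8%, Memorial 967/1723 = 56.1% → St. Luke's
Critical: St. Luke's 683/1651 = 41.4%, Memorial 54/174 = 31.0% → St. Luke's
Overall: St. Luke's 1254/2632 = 47.6%, Memorial 1260/2393 = 52.7% → Memorial
St. Luke's wins each case group but Memorial wins overall — the comparison reverses. St. Luke's's patients skew toward critical, which has a lower base rate.

Yes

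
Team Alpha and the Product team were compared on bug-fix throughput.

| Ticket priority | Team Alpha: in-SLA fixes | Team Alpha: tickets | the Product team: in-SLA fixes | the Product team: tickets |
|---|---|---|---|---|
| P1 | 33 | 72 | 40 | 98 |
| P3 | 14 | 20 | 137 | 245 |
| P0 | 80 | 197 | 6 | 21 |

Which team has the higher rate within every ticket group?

P1: Team Alpha 33/72 = 45.8%, the Product team 40/98 = 40.8% → Team Alpha
P3: Team Alpha 14/20 = 70.0%, the Product team 137/245 = 55.9% → Team Alpha
P0: Team Alpha 80/197 = 40.6%, the Product team 6/21 = 28.6% → Team Alpha
Team Alpha has the higher rate in all 3 groups.

Team Alpha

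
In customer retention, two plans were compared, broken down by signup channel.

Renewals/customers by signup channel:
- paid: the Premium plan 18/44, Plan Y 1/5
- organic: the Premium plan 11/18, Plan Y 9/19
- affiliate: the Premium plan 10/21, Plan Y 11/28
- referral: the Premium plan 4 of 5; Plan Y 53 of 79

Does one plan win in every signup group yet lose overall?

Yes

Paid: the Premium plan 18/44 = 40.9%, Plan Y 1/5 = 20.0% → the Premium plan
Organic: the Premium plan 11/18 = 61.1%, Plan Y 9/19 = 47.4% → the Premium plan
Affiliate: the Premium plan 10/21 = 47.6%, Plan Y 11/28 = 39.3% → the Premium plan
Referral: the Premium plan 4/5 = 80.0%, Plan Y 53/79 = 67.1% → the Premium plan
Overall: the Premium plan 43/88 = 48.9%, Plan Y 74/131 = 56.5% → Plan Y
The Premium plan wins each signup group but Plan Y wins overall — the comparison reverses. The Premium plan's customers skew toward paid, which has a lower base rate.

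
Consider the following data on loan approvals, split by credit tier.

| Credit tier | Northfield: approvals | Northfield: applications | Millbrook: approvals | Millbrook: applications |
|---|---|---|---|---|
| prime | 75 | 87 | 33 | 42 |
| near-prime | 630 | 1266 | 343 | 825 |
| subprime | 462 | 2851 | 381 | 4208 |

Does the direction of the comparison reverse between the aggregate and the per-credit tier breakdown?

No

Prime: Northfield 75/87 = 86.2%, Millbrook 33/42 = 78.6% → Northfield
Near-prime: Northfield 630/1266 = 49.8%, Millbrook 343/825 = 41.6% → Northfield
Subprime: Northfield 462/2851 = 16.2%, Millbrook 381/4208 = 9.1% → Northfield
Overall: Northfield 1167/4204 = 27.8%, Millbrook 757/5075 = 14.9% → Northfield
Northfield wins overall and in every credit group — no reversal.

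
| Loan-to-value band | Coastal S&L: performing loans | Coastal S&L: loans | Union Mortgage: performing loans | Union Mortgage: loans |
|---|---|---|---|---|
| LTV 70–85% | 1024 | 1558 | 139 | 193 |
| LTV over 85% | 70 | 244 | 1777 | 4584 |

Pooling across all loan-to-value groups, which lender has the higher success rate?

LTV 70–85%: Coastal S&L 1024/1558 = 65.7%, Union Mortgage 139/193 = 72.0% → Union Mortgage
LTV over 85%: Coastal S&L 70/244 = 28.7%, Union Mortgage 1777/4584 = 38.8% → Union Mortgage
Overall: Coastal S&L 1094/1802 = 60.7%, Union Mortgage 1916/4777 = 40.1% → Coastal S&L
(Union Mortgage wins every loan-to-value group but Coastal S&L wins overall — Union Mortgage's loans skew toward the low-rate LTV over 85% group.)

Coastal S&L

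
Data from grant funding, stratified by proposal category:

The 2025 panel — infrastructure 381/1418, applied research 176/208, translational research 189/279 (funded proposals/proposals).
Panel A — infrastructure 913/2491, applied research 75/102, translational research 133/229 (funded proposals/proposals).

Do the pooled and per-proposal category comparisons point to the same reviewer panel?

No

Infrastructure: the 2025 panel 381/1418 = 26.9%, Panel A 913/2491 = 36.7% → Panel A
Applied research: the 2025 panel 176/208 = 84.6%, Panel A 75/102 = 73.5% → the 2025 panel
Translational research: the 2025 panel 189/279 = 67.7%, Panel A 133/229 = 58.1% → the 2025 panel
Overall: the 2025 panel 746/1905 = 39.2%, Panel A 1121/2822 = 39.7% → Panel A
Neither sweeps: the 2025 panel wins 2 of 3 groups, Panel A wins 1. Panel A wins overall but not every group — no Simpson reversal.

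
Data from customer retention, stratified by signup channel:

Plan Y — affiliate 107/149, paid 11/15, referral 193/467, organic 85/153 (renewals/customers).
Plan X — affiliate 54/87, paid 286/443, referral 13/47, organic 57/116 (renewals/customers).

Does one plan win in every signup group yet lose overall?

Affiliate: Plan Y 107/149 = 71.8%, Plan X 54/87 = 62.1% → Plan Y
Paid: Plan Y 11/15 = 73.3%, Plan X 286/443 = 64.6% → Plan Y
Referral: Plan Y 193/467 = 41.3%, Plan X 13/47 = 27.7% → Plan Y
Organic: Plan Y 85/153 = 55.6%, Plan X 57/116 = 49.1% → Plan Y
Overall: Plan Y 396/784 = 50.5%, Plan X 410/693 = 59.2% → Plan X
Plan Y wins each signup group but Plan X wins overall — the comparison reverses. Plan Y's customers skew toward referral, which has a lower base rate.

Yes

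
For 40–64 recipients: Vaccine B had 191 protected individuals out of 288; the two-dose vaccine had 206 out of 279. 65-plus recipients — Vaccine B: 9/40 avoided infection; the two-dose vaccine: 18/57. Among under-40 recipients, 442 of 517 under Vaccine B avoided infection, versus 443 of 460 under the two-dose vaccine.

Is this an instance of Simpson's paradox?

40–64: Vaccine B 191/288 = 66.3%, the two-dose vaccine 206/279 = 73.8% → the two-dose vaccine
65-plus: Vaccine B 9/40 = 22.5%, the two-dose vaccine 18/57 = 31.6% → the two-dose vaccine
Under-40: Vaccine B 442/517 = 85.5%, the two-dose vaccine 443/460 = 96.3% → the two-dose vaccine
Overall: Vaccine B 642/845 = 76.0%, the two-dose vaccine 667/796 = 83.8% → the two-dose vaccine
The two-dose vaccine wins overall and in every age group — no reversal.

No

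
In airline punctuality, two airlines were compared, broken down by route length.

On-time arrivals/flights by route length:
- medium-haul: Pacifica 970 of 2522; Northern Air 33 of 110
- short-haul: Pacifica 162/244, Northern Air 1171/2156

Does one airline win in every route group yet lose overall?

Yes

Medium-haul: Pacifica 970/2522 = 38.5%, Northern Air 33/110 = 30.0% → Pacifica
Short-haul: Pacifica 162/244 = 66.4%, Northern Air 1171/2156 = 54.3% → Pacifica
Overall: Pacifica 1132/2766 = 40.9%, Northern Air 1204/2266 = 53.1% → Northern Air
Pacifica wins each route group but Northern Air wins overall — the comparison reverses. Pacifica's flights skew toward medium-haul, which has a lower base rate.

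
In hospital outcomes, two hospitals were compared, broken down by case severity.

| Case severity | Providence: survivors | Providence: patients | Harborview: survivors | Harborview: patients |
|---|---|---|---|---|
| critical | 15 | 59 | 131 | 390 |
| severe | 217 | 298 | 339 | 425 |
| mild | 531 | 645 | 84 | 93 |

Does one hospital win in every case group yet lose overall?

Yes

Critical: Providence 15/59 = 25.4%, Harborview 131/390 = 33.6% → Harborview
Severe: Providence 217/298 = 72.8%, Harborview 339/425 = 79.8% → Harborview
Mild: Providence 531/645 = 82.3%, Harborview 84/93 = 90.3% → Harborview
Overall: Providence 763/1002 = 76.1%, Harborview 554/908 = 61.0% → Providence
Harborview wins each case group but Providence wins overall — the comparison reverses. Harborview's patients skew toward critical, which has a lower base rate.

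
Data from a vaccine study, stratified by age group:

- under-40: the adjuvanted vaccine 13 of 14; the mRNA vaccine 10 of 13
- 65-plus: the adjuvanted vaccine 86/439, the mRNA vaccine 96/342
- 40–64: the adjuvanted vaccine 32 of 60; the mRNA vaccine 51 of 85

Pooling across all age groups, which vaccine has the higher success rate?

Under-40: the adjuvanted vaccine 13/14 = 92.9%, the mRNA vaccine 10/13 = 76.9% → the adjuvanted vaccine
65-plus: the adjuvanted vaccine 86/439 = 19.6%, the mRNA vaccine 96/342 = 28.1% → the mRNA vaccine
40–64: the adjuvanted vaccine 32/60 = 53.3%, the mRNA vaccine 51/85 = 60.0% → the mRNA vaccine
Overall: the adjuvanted vaccine 131/513 = 25.5%, the mRNA vaccine 157/440 = 35.7% → the mRNA vaccine
(Neither sweeps every age group, but the mRNA vaccine has the higher pooled rate.)

the mRNA vaccine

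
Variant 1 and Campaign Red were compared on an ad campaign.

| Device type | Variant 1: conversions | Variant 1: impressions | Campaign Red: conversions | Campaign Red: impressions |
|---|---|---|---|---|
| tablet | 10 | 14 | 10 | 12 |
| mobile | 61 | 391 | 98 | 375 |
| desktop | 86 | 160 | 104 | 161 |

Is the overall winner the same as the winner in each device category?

Yes

Tablet: Variant 1 10/14 = 71.4%, Campaign Red 10/12 = 83.3% → Campaign Red
Mobile: Variant 1 61/391 = 15.6%, Campaign Red 98/375 = 26.1% → Campaign Red
Desktop: Variant 1 86/160 = 53.8%, Campaign Red 104/161 = 64.6% → Campaign Red
Overall: Variant 1 157/565 = 27.8%, Campaign Red 212/548 = 38.7% → Campaign Red
Campaign Red wins overall and in every device group — no reversal.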